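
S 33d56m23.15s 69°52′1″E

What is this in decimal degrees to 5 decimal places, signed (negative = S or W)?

-33.93976, 69.86694

φ: 33° + 56/60 + 23.15/3600 = 33 + 0.933333 + 0.006431 = 33.939764
S ⇒ negate
Longitude: 69° + 52/60 + 1/3600 = 69 + 0.866667 + 0.000278 = 69.866944
E ⇒ keep positive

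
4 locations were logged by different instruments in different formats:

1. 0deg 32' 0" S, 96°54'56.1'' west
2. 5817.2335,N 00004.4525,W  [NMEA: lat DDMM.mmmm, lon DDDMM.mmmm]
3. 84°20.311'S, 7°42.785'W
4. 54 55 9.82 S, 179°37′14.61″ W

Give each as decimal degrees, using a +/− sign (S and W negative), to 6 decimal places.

1. -0.533333, -96.915583
2. 58.287225, -0.074208
3. -84.338517, -7.713083
4. -54.919394, -179.620725

Point 1:
  φ: 0° + 32/60 + 0/3600 = 0 + 0.533333 + 0.000000 = 0.5333333
  S → negative
  λ: 54′ + 56.1″ = 54.93500′; 96 + 54.93500/60 = 96.9155833
  W → negative
Point 2:
  Latitude: split at 2 digits → 58° and 17.2335′; 58 + 17.2335/60 = 58.2872250
  N ⇒ keep positive
  Longitude: degrees = first 3 digits = 0, minutes = 4.4525; 0 + 4.4525/60 = 0.0742083
  W ⇒ negate
Point 3:
  Lat: 20.311′ = 0.338517°; total 84.3385167
  S ⇒ negate
  Lon: 42.785′ = 0.713083°; total 7.7130833
  hemisphere W, so the sign is −
Point 4:
  φ: 55′ + 9.82″ = 55.16367′; 54 + 55.16367/60 = 54.9193944
  hemisphere S, so the sign is −
  λ: 37′ + 14.61″ = 37.24350′; 179 + 37.24350/60 = 179.6207250
  hemisphere W, so the sign is −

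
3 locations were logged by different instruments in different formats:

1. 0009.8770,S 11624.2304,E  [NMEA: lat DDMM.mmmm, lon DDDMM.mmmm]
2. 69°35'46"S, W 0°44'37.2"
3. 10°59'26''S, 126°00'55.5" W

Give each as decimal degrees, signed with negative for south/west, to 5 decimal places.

Point 1:
  φ: split at 2 digits → 00° and 9.877′; 0 + 9.877/60 = 0.164617
  S → negative
  Longitude: split at 3 digits → 116° and 24.2304′; 116 + 24.2304/60 = 116.403840
  E ⇒ keep positive
Point 2:
  Latitude: 35′ + 46″ = 35.76667′; 69 + 35.76667/60 = 69.596111
  hemisphere S, so the sign is −
  λ: 0 + 44/60 + 37.2/3600 = 0.743667
  W ⇒ negate
Point 3:
  φ: 59′ + 26″ = 59.43333′; 10 + 59.43333/60 = 10.990556
  S ⇒ negate
  Lon: 126 + 0/60 + 55.5/3600 = 126.015417
  W → negative

1. -0.16462, 116.40384
2. -69.59611, -0.74367
3. -10.99056, -126.01542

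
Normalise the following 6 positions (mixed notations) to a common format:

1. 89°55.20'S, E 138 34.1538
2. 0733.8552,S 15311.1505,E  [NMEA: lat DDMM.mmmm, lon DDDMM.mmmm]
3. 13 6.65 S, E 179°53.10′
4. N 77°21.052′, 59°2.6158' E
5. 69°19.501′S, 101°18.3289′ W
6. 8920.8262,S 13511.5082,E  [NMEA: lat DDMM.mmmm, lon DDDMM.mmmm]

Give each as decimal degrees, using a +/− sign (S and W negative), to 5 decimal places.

Point 1:
  Lat: 55.2′ = 0.920000°; total 89.920000
  hemisphere S, so the sign is −
  Lon: 34.1538′ = 0.569230°; total 138.569230
  E → positive
Point 2:
  φ: degrees = first 2 digits = 7, minutes = 33.8552; 7 + 33.8552/60 = 7.564253
  S → negative
  Longitude: split at 3 digits → 153° and 11.1505′; 153 + 11.1505/60 = 153.185842
  E → positive
Point 3:
  Lat: 6.65′ = 0.110833°; total 13.110833
  hemisphere S, so the sign is −
  λ: 53.1′ = 0.885000°; total 179.885000
  E → positive
Point 4:
  Lat: 21.052′ = 0.350867°; total 77.350867
  N → positive
  Lon: 59 + 2.6158/60 = 59.043597
  E → positive
Point 5:
  Latitude: 69 + 19.501/60 = 69.325017
  S → negative
  Longitude: 18.3289′ = 0.305482°; total 101.305482
  W ⇒ negate
Point 6:
  Lat: split at 2 digits → 89° and 20.8262′; 89 + 20.8262/60 = 89.347103
  S ⇒ negate
  Longitude: split at 3 digits → 135° and 11.5082′; 135 + 11.5082/60 = 135.191803
  E ⇒ keep positive

1. -89.92000, 138.56923
2. -7.56425, 153.18584
3. -13.11083, 179.88500
4. 77.35087, 59.04360
5. -69.32502, -101.30548
6. -89.34710, 135.19180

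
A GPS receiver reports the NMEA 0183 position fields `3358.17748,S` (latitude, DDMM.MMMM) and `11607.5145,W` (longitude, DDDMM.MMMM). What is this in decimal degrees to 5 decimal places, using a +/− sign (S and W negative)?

Latitude: degrees = first 2 digits = 33, minutes = 58.17748; 33 + 58.17748/60 = 33.969625
S → negative
Longitude: split at 3 digits → 116° and 7.5145′; 116 + 7.5145/60 = 116.125242
W ⇒ negate

-33.96962, -116.12524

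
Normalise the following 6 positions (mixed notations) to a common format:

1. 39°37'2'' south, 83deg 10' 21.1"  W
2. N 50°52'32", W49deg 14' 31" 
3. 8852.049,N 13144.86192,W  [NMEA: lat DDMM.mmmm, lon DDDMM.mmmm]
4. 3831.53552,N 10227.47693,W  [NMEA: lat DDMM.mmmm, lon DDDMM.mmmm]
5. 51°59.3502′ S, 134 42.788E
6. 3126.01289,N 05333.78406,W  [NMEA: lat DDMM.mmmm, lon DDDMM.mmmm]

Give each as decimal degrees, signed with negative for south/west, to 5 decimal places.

Point 1:
  φ: 39° + 37/60 + 2/3600 = 39 + 0.616667 + 0.000556 = 39.617222
  S ⇒ negate
  Lon: 83° + 10/60 + 21.1/3600 = 83 + 0.166667 + 0.005861 = 83.172528
  W ⇒ negate
Point 2:
  Lat: 50° + 52/60 + 32/3600 = 50 + 0.866667 + 0.008889 = 50.875556
  N ⇒ keep positive
  Lon: 14′ + 31″ = 14.51667′; 49 + 14.51667/60 = 49.241944
  W ⇒ negate
Point 3:
  Latitude: split at 2 digits → 88° and 52.049′; 88 + 52.049/60 = 88.867483
  N ⇒ keep positive
  Longitude: split at 3 digits → 131° and 44.86192′; 131 + 44.86192/60 = 131.747699
  W → negative
Point 4:
  Lat: split at 2 digits → 38° and 31.53552′; 38 + 31.53552/60 = 38.525592
  N → positive
  λ: degrees = first 3 digits = 102, minutes = 27.47693; 102 + 27.47693/60 = 102.457949
  hemisphere W, so the sign is −
Point 5:
  Latitude: 59.3502′ = 0.989170°; total 51.989170
  S ⇒ negate
  Longitude: 42.788′ = 0.713133°; total 134.713133
  E → positive
Point 6:
  Latitude: split at 2 digits → 31° and 26.01289′; 31 + 26.01289/60 = 31.433548
  N → positive
  Longitude: degrees = first 3 digits = 53, minutes = 33.78406; 53 + 33.78406/60 = 53.563068
  W ⇒ negate

1. -39.61722, -83.17253
2. 50.87556, -49.24194
3. 88.86748, -131.74770
4. 38.52559, -102.45795
5. -51.98917, 134.71313
6. 31.43355, -53.56307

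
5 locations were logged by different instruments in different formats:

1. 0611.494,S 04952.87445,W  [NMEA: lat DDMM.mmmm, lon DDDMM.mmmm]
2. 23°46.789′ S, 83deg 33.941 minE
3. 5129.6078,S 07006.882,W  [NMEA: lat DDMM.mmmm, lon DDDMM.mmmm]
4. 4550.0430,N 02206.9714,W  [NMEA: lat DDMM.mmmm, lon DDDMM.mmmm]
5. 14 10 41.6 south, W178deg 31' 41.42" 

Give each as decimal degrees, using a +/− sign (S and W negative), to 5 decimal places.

Point 1:
  Latitude: split at 2 digits → 06° and 11.494′; 6 + 11.494/60 = 6.191567
  S ⇒ negate
  Longitude: degrees = first 3 digits = 49, minutes = 52.87445; 49 + 52.87445/60 = 49.881241
  W ⇒ negate
Point 2:
  Latitude: 46.789′ = 0.779817°; total 23.779817
  S → negative
  Longitude: 33.941′ = 0.565683°; total 83.565683
  E → positive
Point 3:
  Latitude: split at 2 digits → 51° and 29.6078′; 51 + 29.6078/60 = 51.493463
  S ⇒ negate
  Lon: split at 3 digits → 070° and 6.882′; 70 + 6.882/60 = 70.114700
  W ⇒ negate
Point 4:
  Latitude: split at 2 digits → 45° and 50.043′; 45 + 50.043/60 = 45.834050
  N → positive
  Lon: degrees = first 3 digits = 22, minutes = 6.9714; 22 + 6.9714/60 = 22.116190
  W ⇒ negate
Point 5:
  Latitude: 14 + 10/60 + 41.6/3600 = 14.178222
  hemisphere S, so the sign is −
  Lon: 178 + 31/60 + 41.42/3600 = 178.528172
  hemisphere W, so the sign is −

1. -6.19157, -49.88124
2. -23.77982, 83.56568
3. -51.49346, -70.11470
4. 45.83405, -22.11619
5. -14.17822, -178.52817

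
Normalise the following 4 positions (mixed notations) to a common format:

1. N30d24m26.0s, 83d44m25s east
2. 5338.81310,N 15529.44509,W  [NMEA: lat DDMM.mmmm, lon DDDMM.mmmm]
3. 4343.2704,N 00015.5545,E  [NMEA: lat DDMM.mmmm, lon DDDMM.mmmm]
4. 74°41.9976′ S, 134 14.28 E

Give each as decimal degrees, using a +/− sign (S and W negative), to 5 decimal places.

1. 30.40722, 83.74028
2. 53.64689, -155.49075
3. 43.72117, 0.25924
4. -74.69996, 134.23800

Point 1:
  Lat: 30° + 24/60 + 26/3600 = 30 + 0.400000 + 0.007222 = 30.407222
  N ⇒ keep positive
  λ: 44′ + 25″ = 44.41667′; 83 + 44.41667/60 = 83.740278
  E ⇒ keep positive
Point 2:
  φ: split at 2 digits → 53° and 38.8131′; 53 + 38.8131/60 = 53.646885
  N ⇒ keep positive
  Lon: split at 3 digits → 155° and 29.44509′; 155 + 29.44509/60 = 155.490752
  W ⇒ negate
Point 3:
  φ: split at 2 digits → 43° and 43.2704′; 43 + 43.2704/60 = 43.721173
  N ⇒ keep positive
  Longitude: degrees = first 3 digits = 0, minutes = 15.5545; 0 + 15.5545/60 = 0.259242
  E ⇒ keep positive
Point 4:
  φ: 74 + 41.9976/60 = 74.699960
  hemisphere S, so the sign is −
  Longitude: 134 + 14.28/60 = 134.238000
  E ⇒ keep positive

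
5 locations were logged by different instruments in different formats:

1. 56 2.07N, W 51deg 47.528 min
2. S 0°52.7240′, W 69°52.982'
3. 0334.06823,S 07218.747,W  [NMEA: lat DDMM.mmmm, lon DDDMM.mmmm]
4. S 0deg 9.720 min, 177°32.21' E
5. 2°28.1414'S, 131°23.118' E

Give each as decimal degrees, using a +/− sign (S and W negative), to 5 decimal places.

Point 1:
  Lat: 56 + 2.07/60 = 56.034500
  N → positive
  Lon: 47.528′ = 0.792133°; total 51.792133
  W ⇒ negate
Point 2:
  Latitude: 52.724′ = 0.878733°; total 0.878733
  hemisphere S, so the sign is −
  Longitude: 52.982′ = 0.883033°; total 69.883033
  W → negative
Point 3:
  Latitude: degrees = first 2 digits = 3, minutes = 34.06823; 3 + 34.06823/60 = 3.567804
  S → negative
  Longitude: split at 3 digits → 072° and 18.747′; 72 + 18.747/60 = 72.312450
  W → negative
Point 4:
  φ: 0 + 9.72/60 = 0.162000
  S ⇒ negate
  λ: 177 + 32.21/60 = 177.536833
  E → positive
Point 5:
  φ: 2 + 28.1414/60 = 2.469023
  S ⇒ negate
  Lon: 131 + 23.118/60 = 131.385300
  E ⇒ keep positive

1. 56.03450, -51.79213
2. -0.87873, -69.88303
3. -3.56780, -72.31245
4. -0.16200, 177.53683
5. -2.46902, 131.38530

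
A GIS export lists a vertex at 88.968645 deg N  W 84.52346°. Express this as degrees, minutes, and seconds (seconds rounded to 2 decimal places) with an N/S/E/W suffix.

88°58′7.12″ N, 84°31′24.46″ W

Lat: 0.968645° → 58.11870′; 0.11870 × 60 = 7.1220″
Lon: whole degrees 84; 31.40760′ → 31′ and 24.4560″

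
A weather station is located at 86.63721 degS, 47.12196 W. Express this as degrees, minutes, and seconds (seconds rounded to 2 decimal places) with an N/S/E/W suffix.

Latitude: 0.637210 × 60 = 38.23260′ → 38′, remainder × 60 = 13.9560″
λ: whole degrees 47; 7.31760′ → 7′ and 19.0560″

86°38′13.96″ S, 47°07′19.06″ W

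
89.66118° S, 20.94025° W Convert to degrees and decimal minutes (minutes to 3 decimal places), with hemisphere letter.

Latitude: 89° + 0.661180 × 60 = 89° 39.67080′
Lon: fractional part 0.940250 → 56.41500 minutes

89° 39.671′ S, 20° 56.415′ W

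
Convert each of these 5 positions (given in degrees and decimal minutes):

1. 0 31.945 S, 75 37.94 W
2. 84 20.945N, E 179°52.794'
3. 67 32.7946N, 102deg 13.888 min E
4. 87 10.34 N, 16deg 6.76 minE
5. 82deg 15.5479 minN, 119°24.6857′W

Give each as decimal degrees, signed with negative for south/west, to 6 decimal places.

Point 1:
  φ: 0 + 31.945/60 = 0.5324167
  S ⇒ negate
  Longitude: 37.94′ = 0.632333°; total 75.6323333
  W ⇒ negate
Point 2:
  Lat: 20.945′ = 0.349083°; total 84.3490833
  N → positive
  Lon: 179 + 52.794/60 = 179.8799000
  E ⇒ keep positive
Point 3:
  Lat: 67 + 32.7946/60 = 67.5465767
  N ⇒ keep positive
  λ: 13.888′ = 0.231467°; total 102.2314667
  E ⇒ keep positive
Point 4:
  φ: 10.34′ = 0.172333°; total 87.1723333
  N ⇒ keep positive
  λ: 6.76′ = 0.112667°; total 16.1126667
  E ⇒ keep positive
Point 5:
  φ: 15.5479′ = 0.259132°; total 82.2591317
  N → positive
  Longitude: 119 + 24.6857/60 = 119.4114283
  hemisphere W, so the sign is −

1. -0.532417, -75.632333
2. 84.349083, 179.879900
3. 67.546577, 102.231467
4. 87.172333, 16.112667
5. 82.259132, -119.411428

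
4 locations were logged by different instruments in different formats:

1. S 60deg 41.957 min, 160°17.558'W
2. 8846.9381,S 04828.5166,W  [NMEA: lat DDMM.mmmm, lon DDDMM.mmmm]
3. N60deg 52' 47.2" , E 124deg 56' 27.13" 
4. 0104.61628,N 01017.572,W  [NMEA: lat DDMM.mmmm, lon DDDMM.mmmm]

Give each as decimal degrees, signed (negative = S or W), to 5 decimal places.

Point 1:
  Lat: 41.957′ = 0.699283°; total 60.699283
  hemisphere S, so the sign is −
  λ: 160 + 17.558/60 = 160.292633
  W → negative
Point 2:
  Lat: degrees = first 2 digits = 88, minutes = 46.9381; 88 + 46.9381/60 = 88.782302
  hemisphere S, so the sign is −
  Longitude: split at 3 digits → 048° and 28.5166′; 48 + 28.5166/60 = 48.475277
  W ⇒ negate
Point 3:
  Latitude: 52′ + 47.2″ = 52.78667′; 60 + 52.78667/60 = 60.879778
  N ⇒ keep positive
  λ: 124 + 56/60 + 27.13/3600 = 124.940869
  E ⇒ keep positive
Point 4:
  φ: degrees = first 2 digits = 1, minutes = 4.61628; 1 + 4.61628/60 = 1.076938
  N → positive
  λ: split at 3 digits → 010° and 17.572′; 10 + 17.572/60 = 10.292867
  W → negative

1. -60.69928, -160.29263
2. -88.78230, -48.47528
3. 60.87978, 124.94087
4. 1.07694, -10.29287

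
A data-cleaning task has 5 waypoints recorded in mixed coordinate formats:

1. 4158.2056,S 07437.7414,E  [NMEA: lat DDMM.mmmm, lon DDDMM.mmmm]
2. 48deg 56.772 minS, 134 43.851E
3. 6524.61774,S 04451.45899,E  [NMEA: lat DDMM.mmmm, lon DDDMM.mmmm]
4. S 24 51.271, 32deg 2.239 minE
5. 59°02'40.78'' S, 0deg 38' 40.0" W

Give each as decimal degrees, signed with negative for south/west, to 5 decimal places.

Point 1:
  Lat: degrees = first 2 digits = 41, minutes = 58.2056; 41 + 58.2056/60 = 41.970093
  S ⇒ negate
  Lon: degrees = first 3 digits = 74, minutes = 37.7414; 74 + 37.7414/60 = 74.629023
  E ⇒ keep positive
Point 2:
  φ: 56.772′ = 0.946200°; total 48.946200
  S ⇒ negate
  Longitude: 43.851′ = 0.730850°; total 134.730850
  E ⇒ keep positive
Point 3:
  Latitude: split at 2 digits → 65° and 24.61774′; 65 + 24.61774/60 = 65.410296
  hemisphere S, so the sign is −
  Lon: degrees = first 3 digits = 44, minutes = 51.45899; 44 + 51.45899/60 = 44.857650
  E ⇒ keep positive
Point 4:
  Lat: 51.271′ = 0.854517°; total 24.854517
  hemisphere S, so the sign is −
  Lon: 2.239′ = 0.037317°; total 32.037317
  E → positive
Point 5:
  Latitude: 59 + 2/60 + 40.78/3600 = 59.044661
  S → negative
  Longitude: 0° + 38/60 + 40/3600 = 0 + 0.633333 + 0.011111 = 0.644444
  W → negative

1. -41.97009, 74.62902
2. -48.94620, 134.73085
3. -65.41030, 44.85765
4. -24.85452, 32.03732
5. -59.04466, -0.64444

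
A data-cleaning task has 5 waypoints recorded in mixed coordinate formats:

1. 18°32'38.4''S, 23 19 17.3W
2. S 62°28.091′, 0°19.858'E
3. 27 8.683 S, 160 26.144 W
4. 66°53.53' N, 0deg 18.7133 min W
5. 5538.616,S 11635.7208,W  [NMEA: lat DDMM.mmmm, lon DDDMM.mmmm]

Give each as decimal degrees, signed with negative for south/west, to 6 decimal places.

Point 1:
  φ: 18° + 32/60 + 38.4/3600 = 18 + 0.533333 + 0.010667 = 18.5440000
  hemisphere S, so the sign is −
  Longitude: 19′ + 17.3″ = 19.28833′; 23 + 19.28833/60 = 23.3214722
  hemisphere W, so the sign is −
Point 2:
  Lat: 28.091′ = 0.468183°; total 62.4681833
  S → negative
  Lon: 0 + 19.858/60 = 0.3309667
  E ⇒ keep positive
Point 3:
  φ: 8.683′ = 0.144717°; total 27.1447167
  S → negative
  Lon: 26.144′ = 0.435733°; total 160.4357333
  hemisphere W, so the sign is −
Point 4:
  φ: 53.53′ = 0.892167°; total 66.8921667
  N ⇒ keep positive
  Longitude: 0 + 18.7133/60 = 0.3118883
  W → negative
Point 5:
  φ: split at 2 digits → 55° and 38.616′; 55 + 38.616/60 = 55.6436000
  hemisphere S, so the sign is −
  Longitude: split at 3 digits → 116° and 35.7208′; 116 + 35.7208/60 = 116.5953467
  W ⇒ negate

1. -18.544000, -23.321472
2. -62.468183, 0.330967
3. -27.144717, -160.435733
4. 66.892167, -0.311888
5. -55.643600, -116.595347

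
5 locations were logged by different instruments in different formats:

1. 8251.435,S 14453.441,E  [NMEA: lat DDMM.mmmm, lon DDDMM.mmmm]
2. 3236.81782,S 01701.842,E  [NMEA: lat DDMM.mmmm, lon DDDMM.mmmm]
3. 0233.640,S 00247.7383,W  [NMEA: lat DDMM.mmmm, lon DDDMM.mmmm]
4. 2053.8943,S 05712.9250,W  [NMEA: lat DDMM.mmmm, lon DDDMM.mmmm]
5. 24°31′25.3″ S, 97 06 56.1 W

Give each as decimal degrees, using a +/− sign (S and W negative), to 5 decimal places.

Point 1:
  φ: degrees = first 2 digits = 82, minutes = 51.435; 82 + 51.435/60 = 82.857250
  S → negative
  λ: degrees = first 3 digits = 144, minutes = 53.441; 144 + 53.441/60 = 144.890683
  E → positive
Point 2:
  φ: split at 2 digits → 32° and 36.81782′; 32 + 36.81782/60 = 32.613630
  S → negative
  Longitude: degrees = first 3 digits = 17, minutes = 1.842; 17 + 1.842/60 = 17.030700
  E ⇒ keep positive
Point 3:
  Latitude: split at 2 digits → 02° and 33.64′; 2 + 33.64/60 = 2.560667
  S → negative
  λ: split at 3 digits → 002° and 47.7383′; 2 + 47.7383/60 = 2.795638
  hemisphere W, so the sign is −
Point 4:
  Latitude: degrees = first 2 digits = 20, minutes = 53.8943; 20 + 53.8943/60 = 20.898238
  S → negative
  λ: degrees = first 3 digits = 57, minutes = 12.925; 57 + 12.925/60 = 57.215417
  hemisphere W, so the sign is −
Point 5:
  Lat: 24° + 31/60 + 25.3/3600 = 24 + 0.516667 + 0.007028 = 24.523694
  hemisphere S, so the sign is −
  λ: 97 + 6/60 + 56.1/3600 = 97.115583
  hemisphere W, so the sign is −

1. -82.85725, 144.89068
2. -32.61363, 17.03070
3. -2.56067, -2.79564
4. -20.89824, -57.21542
5. -24.52369, -97.11558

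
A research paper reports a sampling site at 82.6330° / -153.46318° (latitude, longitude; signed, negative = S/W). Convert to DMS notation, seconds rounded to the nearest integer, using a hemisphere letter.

Latitude: 0.633000 × 60 = 37.98000′ → 37′, remainder × 60 = 58.80″
Longitude is negative → W; |value| = 153.463180
Lon: 0.463180° → 27.79080′; 0.79080 × 60 = 47.45″

82°37′59″ N, 153°27′47″ W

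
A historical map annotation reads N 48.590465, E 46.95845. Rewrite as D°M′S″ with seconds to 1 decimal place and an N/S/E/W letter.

48°35′25.7″ N, 46°57′30.4″ E

φ: whole degrees 48; 35.42790′ → 35′ and 25.674″
Lon: whole degrees 46; 57.50700′ → 57′ and 30.420″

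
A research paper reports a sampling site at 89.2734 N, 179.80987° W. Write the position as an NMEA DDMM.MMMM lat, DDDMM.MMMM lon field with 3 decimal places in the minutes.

φ: fractional part 0.273400 → 16.40400 minutes
λ: minutes = (179.809870 − 179) × 60 = 48.59220

8916.404,N / 17948.592,W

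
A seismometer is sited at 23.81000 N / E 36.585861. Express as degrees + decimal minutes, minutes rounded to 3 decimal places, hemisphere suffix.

23° 48.600′ N, 36° 35.152′ E

Lat: fractional part 0.810000 → 48.60000 minutes
Longitude: 36° + 0.585861 × 60 = 36° 35.15166′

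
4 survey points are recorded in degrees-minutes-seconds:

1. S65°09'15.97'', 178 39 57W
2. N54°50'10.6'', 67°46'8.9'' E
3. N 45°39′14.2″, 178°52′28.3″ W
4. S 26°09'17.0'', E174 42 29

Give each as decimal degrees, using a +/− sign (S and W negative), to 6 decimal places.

Point 1:
  Lat: 65° + 9/60 + 15.97/3600 = 65 + 0.150000 + 0.004436 = 65.1544361
  hemisphere S, so the sign is −
  λ: 39′ + 57″ = 39.95000′; 178 + 39.95000/60 = 178.6658333
  W ⇒ negate
Point 2:
  Latitude: 54° + 50/60 + 10.6/3600 = 54 + 0.833333 + 0.002944 = 54.8362778
  N ⇒ keep positive
  λ: 46′ + 8.9″ = 46.14833′; 67 + 46.14833/60 = 67.7691389
  E ⇒ keep positive
Point 3:
  Latitude: 45 + 39/60 + 14.2/3600 = 45.6539444
  N ⇒ keep positive
  Lon: 178 + 52/60 + 28.3/3600 = 178.8745278
  W ⇒ negate
Point 4:
  φ: 26° + 9/60 + 17/3600 = 26 + 0.150000 + 0.004722 = 26.1547222
  S ⇒ negate
  λ: 42′ + 29″ = 42.48333′; 174 + 42.48333/60 = 174.7080556
  E → positive

1. -65.154436, -178.665833
2. 54.836278, 67.769139
3. 45.653944, -178.874528
4. -26.154722, 174.708056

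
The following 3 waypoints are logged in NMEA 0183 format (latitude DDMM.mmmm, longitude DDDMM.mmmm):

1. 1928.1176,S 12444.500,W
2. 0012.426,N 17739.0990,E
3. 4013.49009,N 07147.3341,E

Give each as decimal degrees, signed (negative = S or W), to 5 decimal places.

Point 1:
  Lat: degrees = first 2 digits = 19, minutes = 28.1176; 19 + 28.1176/60 = 19.468627
  S ⇒ negate
  Lon: degrees = first 3 digits = 124, minutes = 44.5; 124 + 44.5/60 = 124.741667
  hemisphere W, so the sign is −
Point 2:
  Lat: split at 2 digits → 00° and 12.426′; 0 + 12.426/60 = 0.207100
  N → positive
  Lon: degrees = first 3 digits = 177, minutes = 39.099; 177 + 39.099/60 = 177.651650
  E ⇒ keep positive
Point 3:
  Latitude: degrees = first 2 digits = 40, minutes = 13.49009; 40 + 13.49009/60 = 40.224835
  N ⇒ keep positive
  Lon: split at 3 digits → 071° and 47.3341′; 71 + 47.3341/60 = 71.788902
  E ⇒ keep positive

1. -19.46863, -124.74167
2. 0.20710, 177.65165
3. 40.22483, 71.78890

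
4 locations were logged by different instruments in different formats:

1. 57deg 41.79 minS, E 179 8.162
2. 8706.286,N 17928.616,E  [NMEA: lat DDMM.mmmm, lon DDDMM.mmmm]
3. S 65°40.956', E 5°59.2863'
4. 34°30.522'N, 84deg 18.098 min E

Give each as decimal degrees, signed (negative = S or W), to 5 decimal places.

1. -57.69650, 179.13603
2. 87.10477, 179.47693
3. -65.68260, 5.98811
4. 34.50870, 84.30163

Point 1:
  φ: 57 + 41.79/60 = 57.696500
  S ⇒ negate
  Longitude: 179 + 8.162/60 = 179.136033
  E ⇒ keep positive
Point 2:
  Lat: split at 2 digits → 87° and 6.286′; 87 + 6.286/60 = 87.104767
  N → positive
  Lon: split at 3 digits → 179° and 28.616′; 179 + 28.616/60 = 179.476933
  E → positive
Point 3:
  Lat: 40.956′ = 0.682600°; total 65.682600
  S → negative
  Longitude: 5 + 59.2863/60 = 5.988105
  E → positive
Point 4:
  Lat: 34 + 30.522/60 = 34.508700
  N ⇒ keep positive
  Lon: 18.098′ = 0.301633°; total 84.301633
  E ⇒ keep positive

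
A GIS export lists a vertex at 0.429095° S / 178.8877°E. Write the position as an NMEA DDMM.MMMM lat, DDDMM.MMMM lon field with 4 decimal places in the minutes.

Latitude: 0° + 0.429095 × 60 = 0° 25.745700′
λ: 178° + 0.887700 × 60 = 178° 53.262000′

0025.7457,S / 17853.2620,E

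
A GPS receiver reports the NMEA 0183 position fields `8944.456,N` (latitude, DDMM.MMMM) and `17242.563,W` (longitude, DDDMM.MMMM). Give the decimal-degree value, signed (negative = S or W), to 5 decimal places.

89.74093, -172.70938

φ: split at 2 digits → 89° and 44.456′; 89 + 44.456/60 = 89.740933
N ⇒ keep positive
Longitude: split at 3 digits → 172° and 42.563′; 172 + 42.563/60 = 172.709383
hemisphere W, so the sign is −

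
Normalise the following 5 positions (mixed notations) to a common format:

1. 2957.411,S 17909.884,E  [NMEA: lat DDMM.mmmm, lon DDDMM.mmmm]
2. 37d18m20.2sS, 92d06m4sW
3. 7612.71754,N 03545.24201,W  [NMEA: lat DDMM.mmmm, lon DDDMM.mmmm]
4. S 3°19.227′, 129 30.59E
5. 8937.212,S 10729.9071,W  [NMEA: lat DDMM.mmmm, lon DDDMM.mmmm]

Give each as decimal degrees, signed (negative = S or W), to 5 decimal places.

1. -29.95685, 179.16473
2. -37.30561, -92.10111
3. 76.21196, -35.75403
4. -3.32045, 129.50983
5. -89.62020, -107.49845

Point 1:
  Lat: degrees = first 2 digits = 29, minutes = 57.411; 29 + 57.411/60 = 29.956850
  S ⇒ negate
  λ: degrees = first 3 digits = 179, minutes = 9.884; 179 + 9.884/60 = 179.164733
  E ⇒ keep positive
Point 2:
  Lat: 37 + 18/60 + 20.2/3600 = 37.305611
  S → negative
  Longitude: 6′ + 4″ = 6.06667′; 92 + 6.06667/60 = 92.101111
  W → negative
Point 3:
  Lat: split at 2 digits → 76° and 12.71754′; 76 + 12.71754/60 = 76.211959
  N ⇒ keep positive
  Lon: degrees = first 3 digits = 35, minutes = 45.24201; 35 + 45.24201/60 = 35.754034
  W → negative
Point 4:
  Lat: 3 + 19.227/60 = 3.320450
  hemisphere S, so the sign is −
  Lon: 129 + 30.59/60 = 129.509833
  E ⇒ keep positive
Point 5:
  Latitude: degrees = first 2 digits = 89, minutes = 37.212; 89 + 37.212/60 = 89.620200
  S ⇒ negate
  λ: split at 3 digits → 107° and 29.9071′; 107 + 29.9071/60 = 107.498452
  W ⇒ negate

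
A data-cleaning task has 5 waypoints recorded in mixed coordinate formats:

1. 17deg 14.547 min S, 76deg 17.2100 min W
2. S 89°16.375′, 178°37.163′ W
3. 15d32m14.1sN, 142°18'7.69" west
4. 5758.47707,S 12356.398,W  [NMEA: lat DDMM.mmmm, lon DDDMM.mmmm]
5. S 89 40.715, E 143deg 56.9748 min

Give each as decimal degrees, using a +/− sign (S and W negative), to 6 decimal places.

Point 1:
  φ: 14.547′ = 0.242450°; total 17.2424500
  S ⇒ negate
  Longitude: 76 + 17.21/60 = 76.2868333
  W → negative
Point 2:
  Lat: 89 + 16.375/60 = 89.2729167
  S ⇒ negate
  Longitude: 178 + 37.163/60 = 178.6193833
  W → negative
Point 3:
  Lat: 15 + 32/60 + 14.1/3600 = 15.5372500
  N → positive
  Longitude: 142 + 18/60 + 7.69/3600 = 142.3021361
  W ⇒ negate
Point 4:
  Lat: split at 2 digits → 57° and 58.47707′; 57 + 58.47707/60 = 57.9746178
  hemisphere S, so the sign is −
  λ: split at 3 digits → 123° and 56.398′; 123 + 56.398/60 = 123.9399667
  hemisphere W, so the sign is −
Point 5:
  Latitude: 40.715′ = 0.678583°; total 89.6785833
  S → negative
  Lon: 56.9748′ = 0.949580°; total 143.9495800
  E ⇒ keep positive

1. -17.242450, -76.286833
2. -89.272917, -178.619383
3. 15.537250, -142.302136
4. -57.974618, -123.939967
5. -89.678583, 143.949580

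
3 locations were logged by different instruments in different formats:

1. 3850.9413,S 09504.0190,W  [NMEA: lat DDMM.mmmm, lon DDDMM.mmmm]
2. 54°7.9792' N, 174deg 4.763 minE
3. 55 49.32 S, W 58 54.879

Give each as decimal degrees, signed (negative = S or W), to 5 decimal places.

1. -38.84902, -95.06698
2. 54.13299, 174.07938
3. -55.82200, -58.91465

Point 1:
  φ: degrees = first 2 digits = 38, minutes = 50.9413; 38 + 50.9413/60 = 38.849022
  S ⇒ negate
  Longitude: degrees = first 3 digits = 95, minutes = 4.019; 95 + 4.019/60 = 95.066983
  hemisphere W, so the sign is −
Point 2:
  Latitude: 7.9792′ = 0.132987°; total 54.132987
  N ⇒ keep positive
  Longitude: 4.763′ = 0.079383°; total 174.079383
  E → positive
Point 3:
  Lat: 55 + 49.32/60 = 55.822000
  S ⇒ negate
  Lon: 54.879′ = 0.914650°; total 58.914650
  hemisphere W, so the sign is −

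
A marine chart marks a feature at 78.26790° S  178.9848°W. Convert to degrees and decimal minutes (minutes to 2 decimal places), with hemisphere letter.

78° 16.07′ S, 178° 59.09′ W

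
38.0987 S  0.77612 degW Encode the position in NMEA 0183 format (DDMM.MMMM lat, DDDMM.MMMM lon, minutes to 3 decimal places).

Latitude: minutes = (38.098700 − 38) × 60 = 5.92200
λ: 0° + 0.776120 × 60 = 0° 46.56720′

3805.922,S / 00046.567,W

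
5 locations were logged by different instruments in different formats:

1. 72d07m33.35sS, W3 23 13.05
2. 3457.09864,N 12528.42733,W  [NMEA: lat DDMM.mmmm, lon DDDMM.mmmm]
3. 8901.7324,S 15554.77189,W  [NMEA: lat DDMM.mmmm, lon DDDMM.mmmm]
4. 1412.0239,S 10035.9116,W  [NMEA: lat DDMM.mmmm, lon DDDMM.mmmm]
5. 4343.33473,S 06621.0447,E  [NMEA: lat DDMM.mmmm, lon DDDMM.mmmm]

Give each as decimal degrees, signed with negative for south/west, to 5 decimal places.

Point 1:
  Lat: 72° + 7/60 + 33.35/3600 = 72 + 0.116667 + 0.009264 = 72.125931
  hemisphere S, so the sign is −
  Longitude: 23′ + 13.05″ = 23.21750′; 3 + 23.21750/60 = 3.386958
  W ⇒ negate
Point 2:
  Lat: split at 2 digits → 34° and 57.09864′; 34 + 57.09864/60 = 34.951644
  N → positive
  Lon: split at 3 digits → 125° and 28.42733′; 125 + 28.42733/60 = 125.473789
  W ⇒ negate
Point 3:
  Lat: degrees = first 2 digits = 89, minutes = 1.7324; 89 + 1.7324/60 = 89.028873
  S ⇒ negate
  Longitude: split at 3 digits → 155° and 54.77189′; 155 + 54.77189/60 = 155.912865
  W ⇒ negate
Point 4:
  Latitude: split at 2 digits → 14° and 12.0239′; 14 + 12.0239/60 = 14.200398
  S ⇒ negate
  Longitude: split at 3 digits → 100° and 35.9116′; 100 + 35.9116/60 = 100.598527
  W ⇒ negate
Point 5:
  φ: split at 2 digits → 43° and 43.33473′; 43 + 43.33473/60 = 43.722246
  hemisphere S, so the sign is −
  Lon: degrees = first 3 digits = 66, minutes = 21.0447; 66 + 21.0447/60 = 66.350745
  E → positive

1. -72.12593, -3.38696
2. 34.95164, -125.47379
3. -89.02887, -155.91286
4. -14.20040, -100.59853
5. -43.72225, 66.35075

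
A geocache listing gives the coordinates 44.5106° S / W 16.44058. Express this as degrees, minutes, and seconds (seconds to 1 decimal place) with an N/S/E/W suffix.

Lat: 0.510600 × 60 = 30.63600′ → 30′, remainder × 60 = 38.160″
λ: 0.440580 × 60 = 26.43480′ → 26′, remainder × 60 = 26.088″

44°30′38.2″ S, 16°26′26.1″ W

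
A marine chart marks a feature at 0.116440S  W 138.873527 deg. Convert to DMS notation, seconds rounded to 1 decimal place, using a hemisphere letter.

Latitude: whole degrees 0; 6.98640′ → 6′ and 59.184″
Lon: 0.873527 × 60 = 52.41162′ → 52′, remainder × 60 = 24.697″

0°06′59.2″ S, 138°52′24.7″ W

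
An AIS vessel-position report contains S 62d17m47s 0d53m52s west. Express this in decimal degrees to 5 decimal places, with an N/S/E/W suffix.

62.29639° S, 0.89778° W

Lat: 62° + 17/60 + 47/3600 = 62 + 0.283333 + 0.013056 = 62.296389
Longitude: 0° + 53/60 + 52/3600 = 0 + 0.883333 + 0.014444 = 0.897778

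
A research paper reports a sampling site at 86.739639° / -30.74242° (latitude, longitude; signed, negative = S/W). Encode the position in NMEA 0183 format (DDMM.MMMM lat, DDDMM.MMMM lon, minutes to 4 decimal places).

φ: minutes = (86.739639 − 86) × 60 = 44.378340
Longitude is negative → W; |value| = 30.742420
λ: minutes = (30.742420 − 30) × 60 = 44.545200

8644.3783,N / 03044.5452,W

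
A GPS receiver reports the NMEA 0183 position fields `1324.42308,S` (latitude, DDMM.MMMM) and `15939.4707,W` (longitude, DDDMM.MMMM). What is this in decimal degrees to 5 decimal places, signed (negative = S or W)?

-13.40705, -159.65785

φ: split at 2 digits → 13° and 24.42308′; 13 + 24.42308/60 = 13.407051
hemisphere S, so the sign is −
Lon: split at 3 digits → 159° and 39.4707′; 159 + 39.4707/60 = 159.657845
hemisphere W, so the sign is −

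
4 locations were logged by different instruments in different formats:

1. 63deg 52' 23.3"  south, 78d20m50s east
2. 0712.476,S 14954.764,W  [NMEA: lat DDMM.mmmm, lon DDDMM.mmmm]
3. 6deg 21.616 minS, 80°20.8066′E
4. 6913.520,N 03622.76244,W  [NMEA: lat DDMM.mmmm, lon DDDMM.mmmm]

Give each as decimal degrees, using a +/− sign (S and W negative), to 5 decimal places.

Point 1:
  φ: 63 + 52/60 + 23.3/3600 = 63.873139
  S ⇒ negate
  Lon: 20′ + 50″ = 20.83333′; 78 + 20.83333/60 = 78.347222
  E → positive
Point 2:
  Latitude: split at 2 digits → 07° and 12.476′; 7 + 12.476/60 = 7.207933
  S → negative
  λ: degrees = first 3 digits = 149, minutes = 54.764; 149 + 54.764/60 = 149.912733
  W ⇒ negate
Point 3:
  Latitude: 6 + 21.616/60 = 6.360267
  S ⇒ negate
  λ: 20.8066′ = 0.346777°; total 80.346777
  E → positive
Point 4:
  Latitude: split at 2 digits → 69° and 13.52′; 69 + 13.52/60 = 69.225333
  N → positive
  Longitude: degrees = first 3 digits = 36, minutes = 22.76244; 36 + 22.76244/60 = 36.379374
  W → negative

1. -63.87314, 78.34722
2. -7.20793, -149.91273
3. -6.36027, 80.34678
4. 69.22533, -36.37937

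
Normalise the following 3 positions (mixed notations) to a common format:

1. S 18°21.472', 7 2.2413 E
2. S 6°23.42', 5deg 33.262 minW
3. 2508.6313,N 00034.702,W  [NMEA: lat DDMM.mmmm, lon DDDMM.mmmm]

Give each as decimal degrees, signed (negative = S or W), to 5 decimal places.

1. -18.35787, 7.03736
2. -6.39033, -5.55437
3. 25.14386, -0.57837

Point 1:
  φ: 18 + 21.472/60 = 18.357867
  S ⇒ negate
  Longitude: 2.2413′ = 0.037355°; total 7.037355
  E ⇒ keep positive
Point 2:
  Lat: 23.42′ = 0.390333°; total 6.390333
  S ⇒ negate
  Longitude: 33.262′ = 0.554367°; total 5.554367
  W → negative
Point 3:
  Latitude: split at 2 digits → 25° and 8.6313′; 25 + 8.6313/60 = 25.143855
  N ⇒ keep positive
  λ: split at 3 digits → 000° and 34.702′; 0 + 34.702/60 = 0.578367
  W → negative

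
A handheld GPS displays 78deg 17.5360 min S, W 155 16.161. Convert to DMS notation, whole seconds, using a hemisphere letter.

78°17′32″ S, 155°16′10″ W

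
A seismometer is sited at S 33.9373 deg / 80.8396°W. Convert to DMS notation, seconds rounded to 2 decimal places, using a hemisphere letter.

φ: 0.937300° → 56.23800′; 0.23800 × 60 = 14.2800″
Lon: 0.839600 × 60 = 50.37600′ → 50′, remainder × 60 = 22.5600″

33°56′14.28″ S, 80°50′22.56″ W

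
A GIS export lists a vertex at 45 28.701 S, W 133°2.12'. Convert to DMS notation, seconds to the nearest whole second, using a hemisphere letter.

Latitude: fractional minutes 0.70100 × 60 = 42.06″
Longitude: fractional minutes 0.12000 × 60 = 7.20″

45°28′42″ S, 133°02′7″ W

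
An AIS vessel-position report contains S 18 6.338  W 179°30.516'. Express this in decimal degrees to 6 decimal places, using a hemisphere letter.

18.105633° S, 179.508600° W

Lat: 6.338′ = 0.105633°; total 18.1056333
Lon: 179 + 30.516/60 = 179.5086000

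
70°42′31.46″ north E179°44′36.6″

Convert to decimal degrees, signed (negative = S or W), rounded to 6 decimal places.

70.708739, 179.743500

Latitude: 42′ + 31.46″ = 42.52433′; 70 + 42.52433/60 = 70.7087389
N ⇒ keep positive
Lon: 179 + 44/60 + 36.6/3600 = 179.7435000
E → positive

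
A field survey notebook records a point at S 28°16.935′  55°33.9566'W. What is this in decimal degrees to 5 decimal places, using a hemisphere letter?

Lat: 16.935′ = 0.282250°; total 28.282250
Longitude: 55 + 33.9566/60 = 55.565943

28.28225° S, 55.56594° W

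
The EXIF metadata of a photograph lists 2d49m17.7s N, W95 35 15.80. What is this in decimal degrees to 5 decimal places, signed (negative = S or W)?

Latitude: 2° + 49/60 + 17.7/3600 = 2 + 0.816667 + 0.004917 = 2.821583
N → positive
Longitude: 35′ + 15.8″ = 35.26333′; 95 + 35.26333/60 = 95.587722
hemisphere W, so the sign is −

2.82158, -95.58772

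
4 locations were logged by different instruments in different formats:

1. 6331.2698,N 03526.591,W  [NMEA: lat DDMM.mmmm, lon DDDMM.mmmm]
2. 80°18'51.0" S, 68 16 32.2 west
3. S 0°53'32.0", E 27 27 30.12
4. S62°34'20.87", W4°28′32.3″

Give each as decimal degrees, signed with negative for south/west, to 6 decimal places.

1. 63.521163, -35.443183
2. -80.314167, -68.275611
3. -0.892222, 27.458367
4. -62.572464, -4.475639

Point 1:
  φ: degrees = first 2 digits = 63, minutes = 31.2698; 63 + 31.2698/60 = 63.5211633
  N → positive
  λ: split at 3 digits → 035° and 26.591′; 35 + 26.591/60 = 35.4431833
  W → negative
Point 2:
  Lat: 18′ + 51″ = 18.85000′; 80 + 18.85000/60 = 80.3141667
  S → negative
  λ: 16′ + 32.2″ = 16.53667′; 68 + 16.53667/60 = 68.2756111
  hemisphere W, so the sign is −
Point 3:
  φ: 0 + 53/60 + 32/3600 = 0.8922222
  S ⇒ negate
  Lon: 27 + 27/60 + 30.12/3600 = 27.4583667
  E ⇒ keep positive
Point 4:
  Latitude: 62° + 34/60 + 20.87/3600 = 62 + 0.566667 + 0.005797 = 62.5724639
  S → negative
  λ: 4 + 28/60 + 32.3/3600 = 4.4756389
  W → negative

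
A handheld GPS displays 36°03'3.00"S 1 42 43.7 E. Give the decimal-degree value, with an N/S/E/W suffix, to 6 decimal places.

Lat: 3′ + 3″ = 3.05000′; 36 + 3.05000/60 = 36.0508333
Longitude: 42′ + 43.7″ = 42.72833′; 1 + 42.72833/60 = 1.7121389

36.050833° S, 1.712139° E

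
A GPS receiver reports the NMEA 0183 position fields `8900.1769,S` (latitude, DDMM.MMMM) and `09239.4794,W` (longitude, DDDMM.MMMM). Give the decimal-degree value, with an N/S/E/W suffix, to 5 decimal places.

89.00295° S, 92.65799° W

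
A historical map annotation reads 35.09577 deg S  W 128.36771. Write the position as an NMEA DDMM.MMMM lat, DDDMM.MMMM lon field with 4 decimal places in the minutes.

3505.7462,S / 12822.0626,W

φ: fractional part 0.095770 → 5.746200 minutes
λ: 128° + 0.367710 × 60 = 128° 22.062600′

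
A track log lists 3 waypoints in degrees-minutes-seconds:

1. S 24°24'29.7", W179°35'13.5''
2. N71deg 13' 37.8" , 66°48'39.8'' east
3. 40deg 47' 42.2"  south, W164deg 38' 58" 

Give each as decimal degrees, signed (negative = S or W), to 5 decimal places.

Point 1:
  Latitude: 24′ + 29.7″ = 24.49500′; 24 + 24.49500/60 = 24.408250
  S → negative
  Lon: 179° + 35/60 + 13.5/3600 = 179 + 0.583333 + 0.003750 = 179.587083
  hemisphere W, so the sign is −
Point 2:
  Latitude: 13′ + 37.8″ = 13.63000′; 71 + 13.63000/60 = 71.227167
  N → positive
  λ: 48′ + 39.8″ = 48.66333′; 66 + 48.66333/60 = 66.811056
  E → positive
Point 3:
  Latitude: 40 + 47/60 + 42.2/3600 = 40.795056
  S ⇒ negate
  Lon: 38′ + 58″ = 38.96667′; 164 + 38.96667/60 = 164.649444
  W ⇒ negate

1. -24.40825, -179.58708
2. 71.22717, 66.81106
3. -40.79506, -164.64944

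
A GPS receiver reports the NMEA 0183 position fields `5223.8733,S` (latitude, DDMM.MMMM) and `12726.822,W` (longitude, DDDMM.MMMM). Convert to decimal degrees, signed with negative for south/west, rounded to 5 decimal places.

φ: split at 2 digits → 52° and 23.8733′; 52 + 23.8733/60 = 52.397888
hemisphere S, so the sign is −
λ: split at 3 digits → 127° and 26.822′; 127 + 26.822/60 = 127.447033
W ⇒ negate

-52.39789, -127.44703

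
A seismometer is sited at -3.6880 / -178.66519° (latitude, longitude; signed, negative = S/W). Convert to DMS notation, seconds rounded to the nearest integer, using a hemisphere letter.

Latitude is negative → S; |value| = 3.688000
φ: 0.688000 × 60 = 41.28000′ → 41′, remainder × 60 = 16.80″
Longitude is negative → W; |value| = 178.665190
Longitude: 0.665190° → 39.91140′; 0.91140 × 60 = 54.68″

3°41′17″ S, 178°39′55″ W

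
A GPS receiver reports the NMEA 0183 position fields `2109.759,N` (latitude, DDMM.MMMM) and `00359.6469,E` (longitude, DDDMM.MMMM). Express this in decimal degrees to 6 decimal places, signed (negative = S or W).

Lat: degrees = first 2 digits = 21, minutes = 9.759; 21 + 9.759/60 = 21.1626500
N → positive
Lon: split at 3 digits → 003° and 59.6469′; 3 + 59.6469/60 = 3.9941150
E → positive

21.162650, 3.994115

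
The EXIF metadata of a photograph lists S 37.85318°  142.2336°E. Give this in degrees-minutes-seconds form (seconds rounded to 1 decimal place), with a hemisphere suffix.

37°51′11.4″ S, 142°14′1.0″ E

φ: 0.853180 × 60 = 51.19080′ → 51′, remainder × 60 = 11.448″
Lon: 0.233600 × 60 = 14.01600′ → 14′, remainder × 60 = 0.960″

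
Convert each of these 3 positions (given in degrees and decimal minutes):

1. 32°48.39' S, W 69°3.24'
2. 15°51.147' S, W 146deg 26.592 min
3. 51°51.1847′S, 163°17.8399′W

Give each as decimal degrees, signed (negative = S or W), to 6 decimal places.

1. -32.806500, -69.054000
2. -15.852450, -146.443200
3. -51.853078, -163.297332

Point 1:
  Lat: 48.39′ = 0.806500°; total 32.8065000
  S ⇒ negate
  Longitude: 69 + 3.24/60 = 69.0540000
  W → negative
Point 2:
  φ: 51.147′ = 0.852450°; total 15.8524500
  S ⇒ negate
  Longitude: 26.592′ = 0.443200°; total 146.4432000
  hemisphere W, so the sign is −
Point 3:
  Latitude: 51 + 51.1847/60 = 51.8530783
  S → negative
  λ: 163 + 17.8399/60 = 163.2973317
  W → negative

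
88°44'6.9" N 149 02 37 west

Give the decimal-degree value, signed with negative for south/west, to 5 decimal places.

88.73525, -149.04361

φ: 88 + 44/60 + 6.9/3600 = 88.735250
N ⇒ keep positive
Lon: 2′ + 37″ = 2.61667′; 149 + 2.61667/60 = 149.043611
W → negative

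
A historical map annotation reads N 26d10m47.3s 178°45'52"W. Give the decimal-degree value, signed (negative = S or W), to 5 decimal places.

Lat: 26° + 10/60 + 47.3/3600 = 26 + 0.166667 + 0.013139 = 26.179806
N ⇒ keep positive
λ: 178° + 45/60 + 52/3600 = 178 + 0.750000 + 0.014444 = 178.764444
hemisphere W, so the sign is −

26.17981, -178.76444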